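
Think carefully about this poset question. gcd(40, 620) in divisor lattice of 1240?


Meet=gcd.
gcd(40,620)=20


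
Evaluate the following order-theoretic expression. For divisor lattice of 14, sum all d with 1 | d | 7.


Interval [1,7] in divisors of 14: [1, 7]
Sum = 8


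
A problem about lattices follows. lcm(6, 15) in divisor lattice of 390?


Join=lcm.
gcd(6,15)=3
lcm=30


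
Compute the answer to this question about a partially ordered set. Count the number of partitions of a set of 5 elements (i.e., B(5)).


B(n) = number of set partitions of an n-element set.
B(n) satisfies the recurrence: B(n+1) = sum_k C(n,k)*B(k).
B(5) = 52


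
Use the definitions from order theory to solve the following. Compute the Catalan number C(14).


C(n) = C(2n, n) / (n+1).
C(28, 14) = 40116600
C(14) = 40116600 / 15 = 2674440


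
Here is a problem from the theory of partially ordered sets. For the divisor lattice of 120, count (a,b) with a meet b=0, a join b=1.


Complement pair (a,b): a meet b = bottom, a join b = top.
Here: gcd(a,b)=1 and lcm(a,b)=120, i.e. a*b=120 with a,b coprime.
Pairs found: (1,120), (3,40), (5,24), (8,15), ... (4 more)
Total ordered pairs: 8


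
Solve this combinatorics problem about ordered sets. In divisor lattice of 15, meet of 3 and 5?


In a divisor lattice, meet = gcd (greatest common divisor).
By Euclidean algorithm or factoring: gcd(3,5) = 1


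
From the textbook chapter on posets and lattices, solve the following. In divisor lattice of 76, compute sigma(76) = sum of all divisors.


sigma(n) = sum of divisors.
Divisors of 76: [1, 2, 4, 19, 38, 76]
Sum = 140


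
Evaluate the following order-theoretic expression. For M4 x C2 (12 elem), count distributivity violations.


Distributive law: a ^ (b v c) = (a ^ b) v (a ^ c).
Check all 12^3 = 1728 ordered triples (a,b,c).
  e.g. a=(a1,0), b=(a2,0), c=(a3,0): lhs=(a1,0) != rhs=(0,0)
  e.g. a=(a1,0), b=(a2,0), c=(a3,1): lhs=(a1,0) != rhs=(0,0)
Total violating triples: 192


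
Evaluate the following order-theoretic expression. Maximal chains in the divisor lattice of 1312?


A maximal chain goes from the minimum element to a maximal element via cover relations.
Counting all min-to-max paths in the cover graph.
Total maximal chains: 6


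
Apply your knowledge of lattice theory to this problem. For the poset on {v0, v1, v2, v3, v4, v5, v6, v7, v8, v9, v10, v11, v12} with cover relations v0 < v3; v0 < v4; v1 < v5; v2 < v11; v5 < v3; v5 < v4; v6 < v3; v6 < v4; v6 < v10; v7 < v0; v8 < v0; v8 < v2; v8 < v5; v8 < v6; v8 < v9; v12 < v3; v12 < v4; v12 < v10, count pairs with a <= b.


The order relation is {(a,b) : a <= b}, reflexive so it includes (a,a).
Examples: (v0,v0), (v0,v3), (v0,v4), (v1,v1), (v1,v3), ...
Total ordered pairs: 39


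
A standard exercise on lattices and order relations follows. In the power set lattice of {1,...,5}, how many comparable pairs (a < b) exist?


A comparable pair {a,b} has a < b or b < a in the order.
Count unordered pairs where one element is strictly below the other.
Examples: {{},{1}}, {{},{2}}, {{},{3}}, {{},{4}}, ...
Total comparable pairs: 211


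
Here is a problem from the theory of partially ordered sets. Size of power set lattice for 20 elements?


Power set = 2^n.
2^20 = 1048576


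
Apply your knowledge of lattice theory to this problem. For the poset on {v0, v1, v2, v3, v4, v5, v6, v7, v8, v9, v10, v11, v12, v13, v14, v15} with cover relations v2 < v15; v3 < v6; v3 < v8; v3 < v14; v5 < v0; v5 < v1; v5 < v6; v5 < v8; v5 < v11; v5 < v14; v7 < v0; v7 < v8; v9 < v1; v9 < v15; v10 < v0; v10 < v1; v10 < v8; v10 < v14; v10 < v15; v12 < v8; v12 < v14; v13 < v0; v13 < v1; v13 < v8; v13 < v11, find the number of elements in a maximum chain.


A chain is a totally ordered subset; we count the number of elements in a maximum chain.
Compute, for each element x, the size of the longest chain ending at x:
  v2: 1
  v3: 1
  v4: 1
  v5: 1
  v7: 1
  v9: 1
  ...
A maximum chain: v5 < v0
Number of elements in the longest chain: 2


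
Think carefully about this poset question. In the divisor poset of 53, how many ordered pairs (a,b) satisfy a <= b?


The order relation is {(a,b) : a <= b}, reflexive so it includes (a,a).
Examples: (1,1), (1,53), (53,53)
Total ordered pairs: 3


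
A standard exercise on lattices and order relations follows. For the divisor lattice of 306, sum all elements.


sigma(n) = sum of divisors.
Divisors of 306: [1, 2, 3, 6, 9, 17, 18, 34, 51, 102, 153, 306]
Sum = 702


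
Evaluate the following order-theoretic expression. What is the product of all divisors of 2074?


Divisors of 2074: [1, 2, 17, 34, 61, 122, 1037, 2074]
Product = n^(d(n)/2) = 2074^(8/2)
Product = 18502695778576


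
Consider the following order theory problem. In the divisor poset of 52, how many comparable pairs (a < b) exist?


A comparable pair {a,b} has a < b or b < a in the order.
Count unordered pairs where one element is strictly below the other.
Examples: {1,2}, {1,4}, {1,13}, {1,26}, ...
Total comparable pairs: 12


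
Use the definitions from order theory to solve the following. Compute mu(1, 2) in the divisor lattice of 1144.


In a divisor lattice, mu(a,b) = mu(b/a) where mu is the classical Mobius function.
b/a = 2/1 = 2
Prime factorization of 2: primes [2]
2 is squarefree with 1 prime factor(s), so mu(2) = (-1)^1 = -1


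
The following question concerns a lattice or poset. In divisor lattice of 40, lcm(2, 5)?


Join=lcm.
gcd(2,5)=1
lcm=10


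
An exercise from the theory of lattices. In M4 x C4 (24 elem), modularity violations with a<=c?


Modular law: if a <= c then a v (b ^ c) = (a v b) ^ c.
Check all triples (a,b,c) with a <= c among 24 elements.
This lattice is modular (diamonds M_m and their chain-products are modular).
Total violating triples: 0


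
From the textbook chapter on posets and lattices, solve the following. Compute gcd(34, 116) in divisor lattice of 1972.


In a divisor lattice, meet = gcd (greatest common divisor).
By Euclidean algorithm or factoring: gcd(34,116) = 2


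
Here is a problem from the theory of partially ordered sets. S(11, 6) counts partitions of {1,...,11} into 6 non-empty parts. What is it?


S(n,k) = k*S(n-1,k) + S(n-1,k-1).
S(10,6) = 22827, S(10,5) = 42525
S(11,6) = 6*22827 + 42525 = 136962 + 42525
S(11,6) = 179487


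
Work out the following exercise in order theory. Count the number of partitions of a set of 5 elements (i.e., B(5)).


B(n) = number of set partitions of an n-element set.
B(n) satisfies the recurrence: B(n+1) = sum_k C(n,k)*B(k).
B(5) = 52


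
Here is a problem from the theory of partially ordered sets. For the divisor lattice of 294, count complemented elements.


An element a is complemented if some b has a meet b = bottom, a join b = top.
a is complemented iff gcd(a, n/a)=1, i.e. a is a unitary divisor of 294.
Complemented elements: 1, 2, 3, 6, 49, 98, ... (2 more)
Count: 8


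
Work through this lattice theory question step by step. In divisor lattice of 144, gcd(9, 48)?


Meet=gcd.
gcd(9,48)=3


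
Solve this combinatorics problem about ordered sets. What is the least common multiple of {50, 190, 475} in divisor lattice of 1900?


In a divisor lattice, join = lcm (least common multiple).
Compute lcm iteratively: start with first element, then lcm(current, next).
Elements: [50, 190, 475]
lcm(50,190) = 950
lcm(950,475) = 950
Final lcm = 950


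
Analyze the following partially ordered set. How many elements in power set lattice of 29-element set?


Power set = 2^n.
2^29 = 536870912


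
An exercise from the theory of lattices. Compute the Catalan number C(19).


C(n) = C(2n, n) / (n+1).
C(38, 19) = 35345263800
C(19) = 35345263800 / 20 = 1767263190


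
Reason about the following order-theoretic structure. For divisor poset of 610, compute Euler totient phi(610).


phi(n) = n * prod_{p|n} (1 - 1/p).
Prime divisors of 610: [2, 5, 61]
phi(610) = 610 * (1 - 1/2) * (1 - 1/5) * (1 - 1/61)
phi(610) = 240


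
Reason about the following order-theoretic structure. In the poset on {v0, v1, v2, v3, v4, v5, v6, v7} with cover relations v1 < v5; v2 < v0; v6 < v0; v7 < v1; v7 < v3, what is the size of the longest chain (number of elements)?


A chain is a totally ordered subset; we count the number of elements in a maximum chain.
Compute, for each element x, the size of the longest chain ending at x:
  v2: 1
  v4: 1
  v6: 1
  v7: 1
  v1: 2
  v3: 2
  ...
A maximum chain: v7 < v1 < v5
Number of elements in the longest chain: 3


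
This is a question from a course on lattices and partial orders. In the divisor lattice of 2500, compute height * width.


Height = length of longest chain minus 1; width = size of largest antichain.
A maximum chain: 1 | 5 | 25 | 125 | 625 | 1250 | 2500  (height 6).
A maximum antichain: {4, 10, 25}  (width 3).
Product = 6 * 3 = 18


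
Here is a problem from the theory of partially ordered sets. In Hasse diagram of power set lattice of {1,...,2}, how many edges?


A cover relation a -< b holds when a < b with no c strictly between.
Cover relations:
  {} -< {1}
  {} -< {2}
  {1} -< {1,2}
  {2} -< {1,2}
Total: 4


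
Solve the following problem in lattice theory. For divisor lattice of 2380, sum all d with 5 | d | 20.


Interval [5,20] in divisors of 2380: [5, 10, 20]
Sum = 35


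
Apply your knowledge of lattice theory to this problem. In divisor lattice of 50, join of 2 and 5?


In a divisor lattice, join = lcm (least common multiple).
gcd(2,5) = 1
lcm(2,5) = 2*5/gcd = 10/1 = 10


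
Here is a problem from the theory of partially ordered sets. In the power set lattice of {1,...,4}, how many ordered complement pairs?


Complement pair (a,b): a meet b = bottom, a join b = top.
Here: A intersect B = {} and A union B = {1,...,4}.
Pairs found: ({},{1,2,3,4}), ({1},{2,3,4}), ({2},{1,3,4}), ({3},{1,2,4}), ... (12 more)
Total ordered pairs: 16


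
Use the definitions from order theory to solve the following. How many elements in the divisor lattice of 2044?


Divisors of 2044: [1, 2, 4, 7, 14, 28, 73, 146, 292, 511, 1022, 2044]
Count: 12


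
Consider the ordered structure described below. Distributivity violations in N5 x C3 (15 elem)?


Distributive law: a ^ (b v c) = (a ^ b) v (a ^ c).
Check all 15^3 = 3375 ordered triples (a,b,c).
  e.g. a=(b,0), b=(a,0), c=(c,0): lhs=(b,0) != rhs=(a,0)
  e.g. a=(b,0), b=(a,0), c=(c,1): lhs=(b,0) != rhs=(a,0)
Total violating triples: 54


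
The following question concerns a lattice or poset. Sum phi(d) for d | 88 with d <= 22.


Divisors of 88 up to 22: [1, 2, 4, 8, 11, 22]
phi values: [1, 1, 2, 4, 10, 10]
Sum = 28


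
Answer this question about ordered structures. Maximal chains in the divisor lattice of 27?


A maximal chain goes from the minimum element to a maximal element via cover relations.
Counting all min-to-max paths in the cover graph.
Total maximal chains: 1


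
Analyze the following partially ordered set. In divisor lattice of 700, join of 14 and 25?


In a divisor lattice, join = lcm (least common multiple).
gcd(14,25) = 1
lcm(14,25) = 14*25/gcd = 350/1 = 350


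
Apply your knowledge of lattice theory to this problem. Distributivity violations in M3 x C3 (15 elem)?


Distributive law: a ^ (b v c) = (a ^ b) v (a ^ c).
Check all 15^3 = 3375 ordered triples (a,b,c).
  e.g. a=(a1,0), b=(a2,0), c=(a3,0): lhs=(a1,0) != rhs=(0,0)
  e.g. a=(a1,0), b=(a2,0), c=(a3,1): lhs=(a1,0) != rhs=(0,0)
Total violating triples: 162


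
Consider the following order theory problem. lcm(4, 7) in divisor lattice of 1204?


Join=lcm.
gcd(4,7)=1
lcm=28


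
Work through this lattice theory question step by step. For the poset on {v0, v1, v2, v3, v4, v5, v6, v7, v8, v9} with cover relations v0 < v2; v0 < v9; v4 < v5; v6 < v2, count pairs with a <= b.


The order relation is {(a,b) : a <= b}, reflexive so it includes (a,a).
Examples: (v0,v0), (v0,v2), (v0,v9), (v1,v1), (v2,v2), ...
Total ordered pairs: 14


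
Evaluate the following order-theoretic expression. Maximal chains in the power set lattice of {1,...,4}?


A maximal chain goes from the minimum element to a maximal element via cover relations.
Counting all min-to-max paths in the cover graph.
Total maximal chains: 24


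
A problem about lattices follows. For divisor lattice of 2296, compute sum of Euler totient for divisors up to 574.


Divisors of 2296 up to 574: [1, 2, 4, 7, 8, 14, 28, 41, 56, 82, 164, 287, 328, 574]
phi values: [1, 1, 2, 6, 4, 6, 12, 40, 24, 40, 80, 240, 160, 240]
Sum = 856


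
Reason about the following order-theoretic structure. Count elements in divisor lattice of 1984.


Divisors of 1984: [1, 2, 4, 8, 16, 31, 32, 62, 64, 124, 248, 496, 992, 1984]
Count: 14


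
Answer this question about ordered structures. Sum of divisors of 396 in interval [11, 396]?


Interval [11,396] in divisors of 396: [11, 22, 33, 44, 66, 99, 132, 198, 396]
Sum = 1001


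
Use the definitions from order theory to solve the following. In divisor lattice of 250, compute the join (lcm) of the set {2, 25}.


In a divisor lattice, join = lcm (least common multiple).
Compute lcm iteratively: start with first element, then lcm(current, next).
Elements: [2, 25]
lcm(2,25) = 50
Final lcm = 50


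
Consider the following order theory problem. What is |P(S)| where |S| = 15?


Power set = 2^n.
2^15 = 32768


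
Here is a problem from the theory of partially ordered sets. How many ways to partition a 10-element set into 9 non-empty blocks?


S(n,k) = k*S(n-1,k) + S(n-1,k-1).
S(9,9) = 1, S(9,8) = 36
S(10,9) = 9*1 + 36 = 9 + 36
S(10,9) = 45


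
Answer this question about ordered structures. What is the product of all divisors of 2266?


Divisors of 2266: [1, 2, 11, 22, 103, 206, 1133, 2266]
Product = n^(d(n)/2) = 2266^(8/2)
Product = 26365719179536


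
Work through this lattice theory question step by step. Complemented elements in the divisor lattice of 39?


An element a is complemented if some b has a meet b = bottom, a join b = top.
a is complemented iff gcd(a, n/a)=1, i.e. a is a unitary divisor of 39.
Complemented elements: 1, 3, 13, 39
Count: 4


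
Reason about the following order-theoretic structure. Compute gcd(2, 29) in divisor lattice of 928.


In a divisor lattice, meet = gcd (greatest common divisor).
By Euclidean algorithm or factoring: gcd(2,29) = 1


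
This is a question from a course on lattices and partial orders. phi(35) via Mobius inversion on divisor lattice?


phi(n) = n * prod_{p|n} (1 - 1/p).
Prime divisors of 35: [5, 7]
phi(35) = 35 * (1 - 1/5) * (1 - 1/7)
phi(35) = 24


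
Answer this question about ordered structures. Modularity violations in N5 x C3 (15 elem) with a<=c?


Modular law: if a <= c then a v (b ^ c) = (a v b) ^ c.
Check all triples (a,b,c) with a <= c among 15 elements.
  e.g. a=(a,0), b=(c,0), c=(b,0): lhs=(a,0) != rhs=(b,0)
  e.g. a=(a,0), b=(c,1), c=(b,0): lhs=(a,0) != rhs=(b,0)
Total violating triples: 18


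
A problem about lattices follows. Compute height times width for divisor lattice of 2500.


Height = length of longest chain minus 1; width = size of largest antichain.
A maximum chain: 1 | 5 | 25 | 125 | 625 | 1250 | 2500  (height 6).
A maximum antichain: {4, 10, 25}  (width 3).
Product = 6 * 3 = 18


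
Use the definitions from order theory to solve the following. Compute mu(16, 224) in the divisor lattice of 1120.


In a divisor lattice, mu(a,b) = mu(b/a) where mu is the classical Mobius function.
b/a = 224/16 = 14
Prime factorization of 14: primes [2, 7]
14 is squarefree with 2 prime factor(s), so mu(14) = (-1)^2 = 1


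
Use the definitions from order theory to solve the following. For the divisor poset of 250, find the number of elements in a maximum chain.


A chain is a totally ordered subset; we count the number of elements in a maximum chain.
Compute, for each element x, the size of the longest chain ending at x:
  1: 1
  2: 2
  5: 2
  25: 3
  10: 3
  125: 4
  ...
A maximum chain: 1 < 2 < 10 < 50 < 250
Number of elements in the longest chain: 5


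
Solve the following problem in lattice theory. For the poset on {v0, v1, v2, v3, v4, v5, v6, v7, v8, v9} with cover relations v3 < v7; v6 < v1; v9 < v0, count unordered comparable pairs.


A comparable pair {a,b} has a < b or b < a in the order.
Count unordered pairs where one element is strictly below the other.
Examples: {v0,v9}, {v1,v6}, {v3,v7}
Total comparable pairs: 3


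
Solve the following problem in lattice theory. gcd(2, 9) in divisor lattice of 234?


Meet=gcd.
gcd(2,9)=1


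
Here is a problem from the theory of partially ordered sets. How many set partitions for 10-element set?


B(n) = number of set partitions of an n-element set.
B(n) satisfies the recurrence: B(n+1) = sum_k C(n,k)*B(k).
B(10) = 115975


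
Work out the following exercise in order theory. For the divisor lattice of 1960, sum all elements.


sigma(n) = sum of divisors.
Divisors of 1960: [1, 2, 4, 5, 7, 8, 10, 14, 20, 28, 35, 40, 49, 56, 70, 98, 140, 196, 245, 280, 392, 490, 980, 1960]
Sum = 5130


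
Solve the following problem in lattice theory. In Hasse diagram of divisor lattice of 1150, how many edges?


A cover relation a -< b holds when a < b with no c strictly between.
Cover relations:
  1 -< 2
  1 -< 5
  1 -< 23
  2 -< 10
  2 -< 46
  5 -< 10
  5 -< 25
  5 -< 115
  ...12 more
Total: 20


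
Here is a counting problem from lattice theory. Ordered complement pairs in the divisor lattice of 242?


Complement pair (a,b): a meet b = bottom, a join b = top.
Here: gcd(a,b)=1 and lcm(a,b)=242, i.e. a*b=242 with a,b coprime.
Pairs found: (1,242), (2,121), (121,2), (242,1)
Total ordered pairs: 4


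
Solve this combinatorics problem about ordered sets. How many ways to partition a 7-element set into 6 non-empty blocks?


S(n,k) = k*S(n-1,k) + S(n-1,k-1).
S(6,6) = 1, S(6,5) = 15
S(7,6) = 6*1 + 15 = 6 + 15
S(7,6) = 21


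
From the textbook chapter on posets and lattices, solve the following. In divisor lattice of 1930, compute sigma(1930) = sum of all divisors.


sigma(n) = sum of divisors.
Divisors of 1930: [1, 2, 5, 10, 193, 386, 965, 1930]
Sum = 3492


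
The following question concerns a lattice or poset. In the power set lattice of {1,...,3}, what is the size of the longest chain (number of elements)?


A chain is a totally ordered subset; we count the number of elements in a maximum chain.
Compute, for each element x, the size of the longest chain ending at x:
  {}: 1
  {1}: 2
  {2}: 2
  {3}: 2
  {1,2}: 3
  {1,3}: 3
  ...
A maximum chain: {} < {1} < {1,2} < {1,2,3}
Number of elements in the longest chain: 4


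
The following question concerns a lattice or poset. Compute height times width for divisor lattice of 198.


Height = length of longest chain minus 1; width = size of largest antichain.
A maximum chain: 1 | 11 | 33 | 99 | 198  (height 4).
A maximum antichain: {6, 9, 22, 33}  (width 4).
Product = 4 * 4 = 16


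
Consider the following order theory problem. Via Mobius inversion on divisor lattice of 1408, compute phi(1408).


phi(n) = n * prod_{p|n} (1 - 1/p).
Prime divisors of 1408: [2, 11]
phi(1408) = 1408 * (1 - 1/2) * (1 - 1/11)
phi(1408) = 640


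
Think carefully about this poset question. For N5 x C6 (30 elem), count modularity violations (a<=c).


Modular law: if a <= c then a v (b ^ c) = (a v b) ^ c.
Check all triples (a,b,c) with a <= c among 30 elements.
  e.g. a=(a,0), b=(c,0), c=(b,0): lhs=(a,0) != rhs=(b,0)
  e.g. a=(a,0), b=(c,1), c=(b,0): lhs=(a,0) != rhs=(b,0)
Total violating triples: 126


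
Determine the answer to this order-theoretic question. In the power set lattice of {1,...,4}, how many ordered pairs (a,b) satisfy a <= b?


The order relation is {(a,b) : a <= b}, reflexive so it includes (a,a).
Examples: ({},{}), ({},{1,2}), ({},{1,2,3}), ({},{1,2,3,4}), ({},{1,2,4}), ...
Total ordered pairs: 81


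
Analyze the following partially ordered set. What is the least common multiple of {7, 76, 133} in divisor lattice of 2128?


In a divisor lattice, join = lcm (least common multiple).
Compute lcm iteratively: start with first element, then lcm(current, next).
Elements: [7, 76, 133]
lcm(7,76) = 532
lcm(532,133) = 532
Final lcm = 532


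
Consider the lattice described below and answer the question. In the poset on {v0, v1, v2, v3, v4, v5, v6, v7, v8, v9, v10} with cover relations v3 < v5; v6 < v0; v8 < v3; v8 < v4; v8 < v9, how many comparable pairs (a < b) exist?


A comparable pair {a,b} has a < b or b < a in the order.
Count unordered pairs where one element is strictly below the other.
Examples: {v0,v6}, {v3,v5}, {v3,v8}, {v4,v8}, ...
Total comparable pairs: 6


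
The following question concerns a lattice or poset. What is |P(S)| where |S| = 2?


Power set = 2^n.
2^2 = 4


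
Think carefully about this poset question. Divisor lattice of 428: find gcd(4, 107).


In a divisor lattice, meet = gcd (greatest common divisor).
By Euclidean algorithm or factoring: gcd(4,107) = 1


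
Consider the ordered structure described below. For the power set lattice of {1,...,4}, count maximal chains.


A maximal chain goes from the minimum element to a maximal element via cover relations.
Counting all min-to-max paths in the cover graph.
Total maximal chains: 24


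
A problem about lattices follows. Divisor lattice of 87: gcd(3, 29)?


Meet=gcd.
gcd(3,29)=1


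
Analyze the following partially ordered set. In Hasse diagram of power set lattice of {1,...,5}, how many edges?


A cover relation a -< b holds when a < b with no c strictly between.
Cover relations:
  {} -< {1}
  {} -< {2}
  {} -< {3}
  {} -< {4}
  {} -< {5}
  {1} -< {1,2}
  {1} -< {1,3}
  {1} -< {1,4}
  ...72 more
Total: 80


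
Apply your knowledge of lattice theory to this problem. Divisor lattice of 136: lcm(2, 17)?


Join=lcm.
gcd(2,17)=1
lcm=34


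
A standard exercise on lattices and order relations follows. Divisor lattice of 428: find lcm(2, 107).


In a divisor lattice, join = lcm (least common multiple).
gcd(2,107) = 1
lcm(2,107) = 2*107/gcd = 214/1 = 214


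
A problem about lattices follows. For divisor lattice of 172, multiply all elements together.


Divisors of 172: [1, 2, 4, 43, 86, 172]
Product = n^(d(n)/2) = 172^(6/2)
Product = 5088448


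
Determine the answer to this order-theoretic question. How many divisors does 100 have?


Divisors of 100: [1, 2, 4, 5, 10, 20, 25, 50, 100]
Count: 9


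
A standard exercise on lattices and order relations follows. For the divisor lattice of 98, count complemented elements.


An element a is complemented if some b has a meet b = bottom, a join b = top.
a is complemented iff gcd(a, n/a)=1, i.e. a is a unitary divisor of 98.
Complemented elements: 1, 2, 49, 98
Count: 4


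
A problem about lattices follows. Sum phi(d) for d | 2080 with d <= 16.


Divisors of 2080 up to 16: [1, 2, 4, 5, 8, 10, 13, 16]
phi values: [1, 1, 2, 4, 4, 4, 12, 8]
Sum = 36


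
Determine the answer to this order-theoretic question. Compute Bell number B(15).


B(n) = number of set partitions of an n-element set.
B(n) satisfies the recurrence: B(n+1) = sum_k C(n,k)*B(k).
B(15) = 1382958545


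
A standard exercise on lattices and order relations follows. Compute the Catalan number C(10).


C(n) = C(2n, n) / (n+1).
C(20, 10) = 184756
C(10) = 184756 / 11 = 16796


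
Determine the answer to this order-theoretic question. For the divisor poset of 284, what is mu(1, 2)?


In a divisor lattice, mu(a,b) = mu(b/a) where mu is the classical Mobius function.
b/a = 2/1 = 2
Prime factorization of 2: primes [2]
2 is squarefree with 1 prime factor(s), so mu(2) = (-1)^1 = -1


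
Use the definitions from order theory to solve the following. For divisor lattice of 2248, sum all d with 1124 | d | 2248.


Interval [1124,2248] in divisors of 2248: [1124, 2248]
Sum = 3372


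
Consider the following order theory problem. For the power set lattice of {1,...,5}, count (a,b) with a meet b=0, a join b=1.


Complement pair (a,b): a meet b = bottom, a join b = top.
Here: A intersect B = {} and A union B = {1,...,5}.
Pairs found: ({},{1,2,3,4,5}), ({1},{2,3,4,5}), ({2},{1,3,4,5}), ({3},{1,2,4,5}), ... (28 more)
Total ordered pairs: 32


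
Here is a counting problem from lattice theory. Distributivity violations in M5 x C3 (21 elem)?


Distributive law: a ^ (b v c) = (a ^ b) v (a ^ c).
Check all 21^3 = 9261 ordered triples (a,b,c).
  e.g. a=(a1,0), b=(a2,0), c=(a3,0): lhs=(a1,0) != rhs=(0,0)
  e.g. a=(a1,0), b=(a2,0), c=(a3,1): lhs=(a1,0) != rhs=(0,0)
Total violating triples: 1620


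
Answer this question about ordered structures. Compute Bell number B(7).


B(n) = number of set partitions of an n-element set.
B(n) satisfies the recurrence: B(n+1) = sum_k C(n,k)*B(k).
B(7) = 877


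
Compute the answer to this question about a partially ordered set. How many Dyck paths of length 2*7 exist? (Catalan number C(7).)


C(n) = C(2n, n) / (n+1).
C(14, 7) = 3432
C(7) = 3432 / 8 = 429


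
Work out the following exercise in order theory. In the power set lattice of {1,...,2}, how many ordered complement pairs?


Complement pair (a,b): a meet b = bottom, a join b = top.
Here: A intersect B = {} and A union B = {1,...,2}.
Pairs found: ({},{1,2}), ({1},{2}), ({2},{1}), ({1,2},{})
Total ordered pairs: 4


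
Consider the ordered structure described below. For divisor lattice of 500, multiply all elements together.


Divisors of 500: [1, 2, 4, 5, 10, 20, 25, 50, 100, 125, 250, 500]
Product = n^(d(n)/2) = 500^(12/2)
Product = 15625000000000000


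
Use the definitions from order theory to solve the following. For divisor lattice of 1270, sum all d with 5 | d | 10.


Interval [5,10] in divisors of 1270: [5, 10]
Sum = 15


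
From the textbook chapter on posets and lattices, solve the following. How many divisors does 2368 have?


Divisors of 2368: [1, 2, 4, 8, 16, 32, 37, 64, 74, 148, 296, 592, 1184, 2368]
Count: 14


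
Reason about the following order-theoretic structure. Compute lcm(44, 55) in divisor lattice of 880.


In a divisor lattice, join = lcm (least common multiple).
gcd(44,55) = 11
lcm(44,55) = 44*55/gcd = 2420/11 = 220


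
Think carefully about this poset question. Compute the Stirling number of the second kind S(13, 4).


S(n,k) = k*S(n-1,k) + S(n-1,k-1).
S(12,4) = 611501, S(12,3) = 86526
S(13,4) = 4*611501 + 86526 = 2446004 + 86526
S(13,4) = 2532530


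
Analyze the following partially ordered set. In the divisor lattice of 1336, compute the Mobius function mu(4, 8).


In a divisor lattice, mu(a,b) = mu(b/a) where mu is the classical Mobius function.
b/a = 8/4 = 2
Prime factorization of 2: primes [2]
2 is squarefree with 1 prime factor(s), so mu(2) = (-1)^1 = -1


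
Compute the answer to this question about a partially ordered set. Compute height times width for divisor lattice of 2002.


Height = length of longest chain minus 1; width = size of largest antichain.
A maximum chain: 1 | 13 | 143 | 1001 | 2002  (height 4).
A maximum antichain: {14, 22, 26, 77, 91, 143}  (width 6).
Product = 4 * 6 = 24


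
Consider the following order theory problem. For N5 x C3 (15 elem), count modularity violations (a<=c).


Modular law: if a <= c then a v (b ^ c) = (a v b) ^ c.
Check all triples (a,b,c) with a <= c among 15 elements.
  e.g. a=(a,0), b=(c,0), c=(b,0): lhs=(a,0) != rhs=(b,0)
  e.g. a=(a,0), b=(c,1), c=(b,0): lhs=(a,0) != rhs=(b,0)
Total violating triples: 18


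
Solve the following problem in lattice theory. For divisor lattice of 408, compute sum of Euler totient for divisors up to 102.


Divisors of 408 up to 102: [1, 2, 3, 4, 6, 8, 12, 17, 24, 34, 51, 68, 102]
phi values: [1, 1, 2, 2, 2, 4, 4, 16, 8, 16, 32, 32, 32]
Sum = 152


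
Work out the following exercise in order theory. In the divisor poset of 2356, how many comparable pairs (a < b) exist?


A comparable pair {a,b} has a < b or b < a in the order.
Count unordered pairs where one element is strictly below the other.
Examples: {1,2}, {1,4}, {1,19}, {1,31}, ...
Total comparable pairs: 42


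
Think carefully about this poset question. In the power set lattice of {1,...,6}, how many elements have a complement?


An element a is complemented if some b has a meet b = bottom, a join b = top.
every subset A has complement S\A, so all elements are complemented.
Complemented elements: {}, {1}, {2}, {3}, {4}, {5}, ... (58 more)
Count: 64


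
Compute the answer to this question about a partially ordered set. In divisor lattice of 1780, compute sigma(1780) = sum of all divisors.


sigma(n) = sum of divisors.
Divisors of 1780: [1, 2, 4, 5, 10, 20, 89, 178, 356, 445, 890, 1780]
Sum = 3780


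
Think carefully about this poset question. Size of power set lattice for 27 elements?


Power set = 2^n.
2^27 = 134217728


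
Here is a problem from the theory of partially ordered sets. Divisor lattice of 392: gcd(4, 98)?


Meet=gcd.
gcd(4,98)=2


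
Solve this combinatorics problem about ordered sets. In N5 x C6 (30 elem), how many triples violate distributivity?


Distributive law: a ^ (b v c) = (a ^ b) v (a ^ c).
Check all 30^3 = 27000 ordered triples (a,b,c).
  e.g. a=(b,0), b=(a,0), c=(c,0): lhs=(b,0) != rhs=(a,0)
  e.g. a=(b,0), b=(a,0), c=(c,1): lhs=(b,0) != rhs=(a,0)
Total violating triples: 432


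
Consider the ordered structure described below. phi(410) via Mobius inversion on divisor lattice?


phi(n) = n * prod_{p|n} (1 - 1/p).
Prime divisors of 410: [2, 5, 41]
phi(410) = 410 * (1 - 1/2) * (1 - 1/5) * (1 - 1/41)
phi(410) = 160


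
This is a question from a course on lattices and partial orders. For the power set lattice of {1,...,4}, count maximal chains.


A maximal chain goes from the minimum element to a maximal element via cover relations.
Counting all min-to-max paths in the cover graph.
Total maximal chains: 24


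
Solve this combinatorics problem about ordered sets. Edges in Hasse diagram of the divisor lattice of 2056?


A cover relation a -< b holds when a < b with no c strictly between.
Cover relations:
  1 -< 2
  1 -< 257
  2 -< 4
  2 -< 514
  4 -< 8
  4 -< 1028
  8 -< 2056
  257 -< 514
  ...2 more
Total: 10


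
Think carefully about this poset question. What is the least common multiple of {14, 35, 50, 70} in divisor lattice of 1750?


In a divisor lattice, join = lcm (least common multiple).
Compute lcm iteratively: start with first element, then lcm(current, next).
Elements: [14, 35, 50, 70]
lcm(14,35) = 70
lcm(70,50) = 350
lcm(350,70) = 350
Final lcm = 350


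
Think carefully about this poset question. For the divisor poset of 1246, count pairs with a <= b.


The order relation is {(a,b) : a <= b}, reflexive so it includes (a,a).
Examples: (1,1), (1,1246), (1,14), (1,178), (1,2), ...
Total ordered pairs: 27


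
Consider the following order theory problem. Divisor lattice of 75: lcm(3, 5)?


Join=lcm.
gcd(3,5)=1
lcm=15


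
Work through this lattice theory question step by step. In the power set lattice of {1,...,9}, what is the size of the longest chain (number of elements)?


A chain is a totally ordered subset; we count the number of elements in a maximum chain.
Compute, for each element x, the size of the longest chain ending at x:
  {}: 1
  {1}: 2
  {2}: 2
  {3}: 2
  {4}: 2
  {5}: 2
  ...
A maximum chain: {} < {1} < {1,2} < {1,2,3} < {1,2,3,4} < {1,2,3,4,5} < {1,2,3,4,5,6} < {1,2,3,4,5,6,7} < {1,2,3,4,5,6,7,8} < {1,2,3,4,5,6,7,8,9}
Number of elements in the longest chain: 10


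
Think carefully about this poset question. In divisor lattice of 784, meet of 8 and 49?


In a divisor lattice, meet = gcd (greatest common divisor).
By Euclidean algorithm or factoring: gcd(8,49) = 1


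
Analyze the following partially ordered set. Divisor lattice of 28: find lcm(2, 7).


In a divisor lattice, join = lcm (least common multiple).
gcd(2,7) = 1
lcm(2,7) = 2*7/gcd = 14/1 = 14


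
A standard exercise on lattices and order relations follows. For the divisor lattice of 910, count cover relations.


A cover relation a -< b holds when a < b with no c strictly between.
Cover relations:
  1 -< 2
  1 -< 5
  1 -< 7
  1 -< 13
  2 -< 10
  2 -< 14
  2 -< 26
  5 -< 10
  ...24 more
Total: 32


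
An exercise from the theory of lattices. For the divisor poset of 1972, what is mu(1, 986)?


In a divisor lattice, mu(a,b) = mu(b/a) where mu is the classical Mobius function.
b/a = 986/1 = 986
Prime factorization of 986: primes [2, 17, 29]
986 is squarefree with 3 prime factor(s), so mu(986) = (-1)^3 = -1


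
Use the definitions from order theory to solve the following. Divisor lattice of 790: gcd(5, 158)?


Meet=gcd.
gcd(5,158)=1


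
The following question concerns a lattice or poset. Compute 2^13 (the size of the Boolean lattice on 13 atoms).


Power set = 2^n.
2^13 = 8192


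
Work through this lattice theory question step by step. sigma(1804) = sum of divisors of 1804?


sigma(n) = sum of divisors.
Divisors of 1804: [1, 2, 4, 11, 22, 41, 44, 82, 164, 451, 902, 1804]
Sum = 3528


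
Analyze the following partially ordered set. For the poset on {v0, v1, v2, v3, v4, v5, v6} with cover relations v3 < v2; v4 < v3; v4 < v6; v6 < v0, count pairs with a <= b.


The order relation is {(a,b) : a <= b}, reflexive so it includes (a,a).
Examples: (v0,v0), (v1,v1), (v2,v2), (v3,v2), (v3,v3), ...
Total ordered pairs: 13


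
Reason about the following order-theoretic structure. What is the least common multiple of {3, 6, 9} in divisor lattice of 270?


In a divisor lattice, join = lcm (least common multiple).
Compute lcm iteratively: start with first element, then lcm(current, next).
Elements: [3, 6, 9]
lcm(3,6) = 6
lcm(6,9) = 18
Final lcm = 18


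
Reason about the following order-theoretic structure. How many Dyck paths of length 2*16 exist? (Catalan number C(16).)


C(n) = C(2n, n) / (n+1).
C(32, 16) = 601080390
C(16) = 601080390 / 17 = 35357670


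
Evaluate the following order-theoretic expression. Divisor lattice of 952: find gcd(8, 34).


In a divisor lattice, meet = gcd (greatest common divisor).
By Euclidean algorithm or factoring: gcd(8,34) = 2


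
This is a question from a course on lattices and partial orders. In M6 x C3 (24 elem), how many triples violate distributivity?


Distributive law: a ^ (b v c) = (a ^ b) v (a ^ c).
Check all 24^3 = 13824 ordered triples (a,b,c).
  e.g. a=(a1,0), b=(a2,0), c=(a3,0): lhs=(a1,0) != rhs=(0,0)
  e.g. a=(a1,0), b=(a2,0), c=(a3,1): lhs=(a1,0) != rhs=(0,0)
Total violating triples: 3240


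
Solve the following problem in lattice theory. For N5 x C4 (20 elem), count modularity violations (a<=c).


Modular law: if a <= c then a v (b ^ c) = (a v b) ^ c.
Check all triples (a,b,c) with a <= c among 20 elements.
  e.g. a=(a,0), b=(c,0), c=(b,0): lhs=(a,0) != rhs=(b,0)
  e.g. a=(a,0), b=(c,1), c=(b,0): lhs=(a,0) != rhs=(b,0)
Total violating triples: 40


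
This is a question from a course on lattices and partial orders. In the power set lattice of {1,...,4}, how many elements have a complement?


An element a is complemented if some b has a meet b = bottom, a join b = top.
every subset A has complement S\A, so all elements are complemented.
Complemented elements: {}, {1}, {2}, {3}, {4}, {1,2}, ... (10 more)
Count: 16


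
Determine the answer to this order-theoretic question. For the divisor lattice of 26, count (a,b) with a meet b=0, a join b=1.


Complement pair (a,b): a meet b = bottom, a join b = top.
Here: gcd(a,b)=1 and lcm(a,b)=26, i.e. a*b=26 with a,b coprime.
Pairs found: (1,26), (2,13), (13,2), (26,1)
Total ordered pairs: 4


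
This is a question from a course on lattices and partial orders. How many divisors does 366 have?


Divisors of 366: [1, 2, 3, 6, 61, 122, 183, 366]
Count: 8


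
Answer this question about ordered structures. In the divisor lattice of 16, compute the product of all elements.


Divisors of 16: [1, 2, 4, 8, 16]
Product = n^(d(n)/2) = 16^(5/2)
Product = 1024


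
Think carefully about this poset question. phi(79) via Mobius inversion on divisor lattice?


phi(n) = n * prod_{p|n} (1 - 1/p).
Prime divisors of 79: [79]
phi(79) = 79 * (1 - 1/79)
phi(79) = 78


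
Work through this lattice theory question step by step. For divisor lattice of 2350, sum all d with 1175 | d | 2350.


Interval [1175,2350] in divisors of 2350: [1175, 2350]
Sum = 3525


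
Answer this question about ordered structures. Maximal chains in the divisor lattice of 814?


A maximal chain goes from the minimum element to a maximal element via cover relations.
Counting all min-to-max paths in the cover graph.
Total maximal chains: 6


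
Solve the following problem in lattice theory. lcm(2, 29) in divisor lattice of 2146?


Join=lcm.
gcd(2,29)=1
lcm=58


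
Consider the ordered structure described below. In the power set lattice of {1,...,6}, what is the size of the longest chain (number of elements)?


A chain is a totally ordered subset; we count the number of elements in a maximum chain.
Compute, for each element x, the size of the longest chain ending at x:
  {}: 1
  {1}: 2
  {2}: 2
  {3}: 2
  {4}: 2
  {5}: 2
  ...
A maximum chain: {} < {1} < {1,2} < {1,2,3} < {1,2,3,4} < {1,2,3,4,5} < {1,2,3,4,5,6}
Number of elements in the longest chain: 7


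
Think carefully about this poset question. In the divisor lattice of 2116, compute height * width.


Height = length of longest chain minus 1; width = size of largest antichain.
A maximum chain: 1 | 23 | 529 | 1058 | 2116  (height 4).
A maximum antichain: {4, 46, 529}  (width 3).
Product = 4 * 3 = 12


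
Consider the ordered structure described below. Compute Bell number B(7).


B(n) = number of set partitions of an n-element set.
B(n) satisfies the recurrence: B(n+1) = sum_k C(n,k)*B(k).
B(7) = 877


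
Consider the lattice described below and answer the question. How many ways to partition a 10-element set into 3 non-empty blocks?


S(n,k) = k*S(n-1,k) + S(n-1,k-1).
S(9,3) = 3025, S(9,2) = 255
S(10,3) = 3*3025 + 255 = 9075 + 255
S(10,3) = 9330


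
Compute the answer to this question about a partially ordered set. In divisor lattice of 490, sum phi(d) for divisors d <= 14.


Divisors of 490 up to 14: [1, 2, 5, 7, 10, 14]
phi values: [1, 1, 4, 6, 4, 6]
Sum = 22


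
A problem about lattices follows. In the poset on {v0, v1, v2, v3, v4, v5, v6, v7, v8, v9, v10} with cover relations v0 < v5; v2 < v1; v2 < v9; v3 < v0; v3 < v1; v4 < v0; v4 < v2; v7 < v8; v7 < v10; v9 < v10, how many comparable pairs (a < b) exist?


A comparable pair {a,b} has a < b or b < a in the order.
Count unordered pairs where one element is strictly below the other.
Examples: {v0,v3}, {v0,v4}, {v0,v5}, {v1,v2}, ...
Total comparable pairs: 16


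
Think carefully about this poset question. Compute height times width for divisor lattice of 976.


Height = length of longest chain minus 1; width = size of largest antichain.
A maximum chain: 1 | 61 | 122 | 244 | 488 | 976  (height 5).
A maximum antichain: {2, 61}  (width 2).
Product = 5 * 2 = 10


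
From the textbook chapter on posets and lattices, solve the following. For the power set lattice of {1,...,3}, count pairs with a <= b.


The order relation is {(a,b) : a <= b}, reflexive so it includes (a,a).
Examples: ({},{}), ({},{1,2}), ({},{1,2,3}), ({},{1,3}), ({},{1}), ...
Total ordered pairs: 27


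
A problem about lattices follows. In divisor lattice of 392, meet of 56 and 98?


In a divisor lattice, meet = gcd (greatest common divisor).
By Euclidean algorithm or factoring: gcd(56,98) = 14


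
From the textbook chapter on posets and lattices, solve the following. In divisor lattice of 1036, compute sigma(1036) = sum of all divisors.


sigma(n) = sum of divisors.
Divisors of 1036: [1, 2, 4, 7, 14, 28, 37, 74, 148, 259, 518, 1036]
Sum = 2128
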